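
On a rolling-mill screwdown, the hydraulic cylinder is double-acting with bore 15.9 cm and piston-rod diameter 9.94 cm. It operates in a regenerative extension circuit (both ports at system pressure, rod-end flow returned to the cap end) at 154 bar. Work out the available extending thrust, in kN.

With equal pressure on both faces, forces on the annular region cancel; the net push is pressure × rod cross-section.
Rod cross-section A_rod = π/4 × (9.94 cm)² = 77.60 cm^2
F = P × A_rod

F ≈ 120 kN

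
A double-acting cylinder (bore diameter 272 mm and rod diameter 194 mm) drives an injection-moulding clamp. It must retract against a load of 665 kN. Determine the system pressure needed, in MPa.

Rod-side annular area A_ann = π/4 × (272² − 194²) = 28550 mm^2
Retraction: pressure acts on the annular area.
P = F / A = 665 kN / A

P ≈ 23.3 MPa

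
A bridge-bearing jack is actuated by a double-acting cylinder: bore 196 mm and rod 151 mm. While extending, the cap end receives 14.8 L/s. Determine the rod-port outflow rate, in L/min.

Cap-side area A_cap = π/4 × (196 mm)² = 30170 mm^2
Rod-side annular area A_ann = π/4 × (196² − 151²) = 12260 mm^2
Piston speed v = Q_in/A_cap; rod-end outflow Q_out = v × A_ann = Q_in × A_ann/A_cap.

Q_out ≈ 361 L/min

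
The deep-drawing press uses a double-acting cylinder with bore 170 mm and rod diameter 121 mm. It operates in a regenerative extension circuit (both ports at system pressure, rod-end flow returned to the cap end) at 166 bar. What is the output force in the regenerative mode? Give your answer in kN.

F ≈ 191 kN

With equal pressure on both faces, forces on the annular region cancel; the net push is pressure × rod cross-section.
Rod cross-section A_rod = π/4 × (121 mm)² = 11500 mm^2
F = P × A_rod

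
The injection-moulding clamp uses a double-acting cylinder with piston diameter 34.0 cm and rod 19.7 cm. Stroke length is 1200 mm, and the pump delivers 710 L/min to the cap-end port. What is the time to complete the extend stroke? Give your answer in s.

t ≈ 9.21 s

Cap-side area A_cap = π/4 × (34.0 cm)² = 907.9 cm^2
Swept volume V = A × L; t = V / Q = A·L / Q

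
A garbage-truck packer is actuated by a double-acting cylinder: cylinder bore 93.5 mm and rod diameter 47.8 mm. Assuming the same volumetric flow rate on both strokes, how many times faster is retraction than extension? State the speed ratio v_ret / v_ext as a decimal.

Cap-side area A_cap = π/4 × (93.5 mm)² = 6866 mm^2
Rod-side annular area A_ann = π/4 × (93.5² − 47.8²) = 5072 mm^2
For equal Q, v ∝ 1/A, so v_ret/v_ext = A_cap/A_ann.

v_ret/v_ext ≈ 1.35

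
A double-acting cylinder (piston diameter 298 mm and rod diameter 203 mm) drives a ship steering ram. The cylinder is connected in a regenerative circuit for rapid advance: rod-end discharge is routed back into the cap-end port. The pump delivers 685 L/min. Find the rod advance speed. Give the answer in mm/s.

In regeneration the rod-end outflow joins the pump flow into the cap end, so the net volume the pump must supply per unit advance equals the rod cross-section area.
Rod cross-section A_rod = π/4 × (203 mm)² = 32370 mm^2
v = Q_pump / A_rod

v ≈ 353 mm/s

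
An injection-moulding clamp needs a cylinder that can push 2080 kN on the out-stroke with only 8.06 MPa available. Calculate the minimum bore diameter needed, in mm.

Extension force acts on the full piston face: F = P × (π/4)D².
D = √(4F / (πP)) = √(4 × 2080 kN / (π × 8.06 MPa))

D ≈ 573 mm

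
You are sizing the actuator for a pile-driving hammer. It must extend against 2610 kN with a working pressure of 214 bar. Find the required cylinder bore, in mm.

D ≈ 394 mm

Extension force acts on the full piston face: F = P × (π/4)D².
D = √(4F / (πP)) = √(4 × 2610 kN / (π × 214 bar))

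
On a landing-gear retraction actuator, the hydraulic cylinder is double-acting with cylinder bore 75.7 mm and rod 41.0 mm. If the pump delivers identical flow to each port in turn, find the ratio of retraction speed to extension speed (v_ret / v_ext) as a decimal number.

v_ret/v_ext ≈ 1.42

Cap-side area A_cap = π/4 × (75.7 mm)² = 4501 mm^2
Rod-side annular area A_ann = π/4 × (75.7² − 41.0²) = 3180 mm^2
For equal Q, v ∝ 1/A, so v_ret/v_ext = A_cap/A_ann.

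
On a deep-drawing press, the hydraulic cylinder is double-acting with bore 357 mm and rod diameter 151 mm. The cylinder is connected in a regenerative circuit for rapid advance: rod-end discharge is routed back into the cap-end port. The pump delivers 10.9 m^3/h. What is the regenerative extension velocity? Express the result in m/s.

In regeneration the rod-end outflow joins the pump flow into the cap end, so the net volume the pump must supply per unit advance equals the rod cross-section area.
Rod cross-section A_rod = π/4 × (151 mm)² = 17910 mm^2
v = Q_pump / A_rod

v ≈ 0.169 m/s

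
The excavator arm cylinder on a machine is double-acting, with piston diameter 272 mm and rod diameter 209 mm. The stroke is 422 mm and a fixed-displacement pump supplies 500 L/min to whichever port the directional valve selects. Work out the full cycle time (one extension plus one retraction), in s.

t ≈ 4.15 s

Cap-side area A_cap = π/4 × (272 mm)² = 58110 mm^2
Rod-side annular area A_ann = π/4 × (272² − 209²) = 23800 mm^2
t_ext = A_cap·L/Q = 2.943 s
t_ret = A_ann·L/Q = 1.205 s
t_cycle = t_ext + t_ret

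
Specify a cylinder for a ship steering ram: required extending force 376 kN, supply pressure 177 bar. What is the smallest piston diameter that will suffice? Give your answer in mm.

Extension force acts on the full piston face: F = P × (π/4)D².
D = √(4F / (πP)) = √(4 × 376 kN / (π × 177 bar))

D ≈ 164 mm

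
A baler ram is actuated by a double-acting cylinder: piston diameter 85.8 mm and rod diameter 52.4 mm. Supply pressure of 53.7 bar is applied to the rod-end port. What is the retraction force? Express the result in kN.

F ≈ 19.5 kN

Rod-side annular area A_ann = π/4 × (85.8² − 52.4²) = 3625 mm^2
On retraction the pressure acts on the annular area (bore minus rod).
F = P × A_ann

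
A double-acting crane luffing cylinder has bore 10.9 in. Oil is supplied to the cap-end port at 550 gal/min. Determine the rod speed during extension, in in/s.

Cap-side area A_cap = π/4 × (10.9 in)² = 93.31 in^2
v = Q / A

v ≈ 22.7 in/s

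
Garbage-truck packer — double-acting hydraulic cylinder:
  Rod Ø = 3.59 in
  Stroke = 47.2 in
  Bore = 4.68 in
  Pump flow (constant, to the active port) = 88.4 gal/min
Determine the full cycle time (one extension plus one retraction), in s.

t ≈ 3.37 s

Cap-side area A_cap = π/4 × (4.68 in)² = 17.20 in^2
Rod-side annular area A_ann = π/4 × (4.68² − 3.59²) = 7.080 in^2
t_ext = A_cap·L/Q = 2.386 s
t_ret = A_ann·L/Q = 0.9819 s
t_cycle = t_ext + t_ret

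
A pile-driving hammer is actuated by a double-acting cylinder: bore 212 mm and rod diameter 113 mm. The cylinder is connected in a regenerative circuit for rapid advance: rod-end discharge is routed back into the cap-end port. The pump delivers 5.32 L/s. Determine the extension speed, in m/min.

In regeneration the rod-end outflow joins the pump flow into the cap end, so the net volume the pump must supply per unit advance equals the rod cross-section area.
Rod cross-section A_rod = π/4 × (113 mm)² = 10030 mm^2
v = Q_pump / A_rod

v ≈ 31.8 m/min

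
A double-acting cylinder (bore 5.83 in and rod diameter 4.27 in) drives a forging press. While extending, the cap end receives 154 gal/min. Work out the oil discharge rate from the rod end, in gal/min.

Cap-side area A_cap = π/4 × (5.83 in)² = 26.69 in^2
Rod-side annular area A_ann = π/4 × (5.83² − 4.27²) = 12.37 in^2
Piston speed v = Q_in/A_cap; rod-end outflow Q_out = v × A_ann = Q_in × A_ann/A_cap.

Q_out ≈ 71.4 gal/min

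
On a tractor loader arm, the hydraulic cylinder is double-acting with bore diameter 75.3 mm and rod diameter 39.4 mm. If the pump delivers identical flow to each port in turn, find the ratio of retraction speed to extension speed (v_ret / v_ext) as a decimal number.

Cap-side area A_cap = π/4 × (75.3 mm)² = 4453 mm^2
Rod-side annular area A_ann = π/4 × (75.3² − 39.4²) = 3234 mm^2
For equal Q, v ∝ 1/A, so v_ret/v_ext = A_cap/A_ann.

v_ret/v_ext ≈ 1.38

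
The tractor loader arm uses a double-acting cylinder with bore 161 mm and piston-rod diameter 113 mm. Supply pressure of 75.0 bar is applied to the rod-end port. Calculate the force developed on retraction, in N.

Rod-side annular area A_ann = π/4 × (161² − 113²) = 10330 mm^2
On retraction the pressure acts on the annular area (bore minus rod).
F = P × A_ann

F ≈ 77500 N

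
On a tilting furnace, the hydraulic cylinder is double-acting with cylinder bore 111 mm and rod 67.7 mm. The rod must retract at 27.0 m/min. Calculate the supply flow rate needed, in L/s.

Q ≈ 2.73 L/s

Rod-side annular area A_ann = π/4 × (111² − 67.7²) = 6077 mm^2
Q = A × v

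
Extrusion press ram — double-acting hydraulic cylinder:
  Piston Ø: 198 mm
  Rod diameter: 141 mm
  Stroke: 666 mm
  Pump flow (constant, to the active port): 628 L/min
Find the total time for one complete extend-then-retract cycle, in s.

Cap-side area A_cap = π/4 × (198 mm)² = 30790 mm^2
Rod-side annular area A_ann = π/4 × (198² − 141²) = 15180 mm^2
t_ext = A_cap·L/Q = 1.959 s
t_ret = A_ann·L/Q = 0.9657 s
t_cycle = t_ext + t_ret

t ≈ 2.92 s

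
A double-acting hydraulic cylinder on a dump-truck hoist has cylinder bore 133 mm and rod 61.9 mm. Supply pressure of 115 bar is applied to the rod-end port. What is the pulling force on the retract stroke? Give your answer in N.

Rod-side annular area A_ann = π/4 × (133² − 61.9²) = 10880 mm^2
On retraction the pressure acts on the annular area (bore minus rod).
F = P × A_ann

F ≈ 1.25e5 N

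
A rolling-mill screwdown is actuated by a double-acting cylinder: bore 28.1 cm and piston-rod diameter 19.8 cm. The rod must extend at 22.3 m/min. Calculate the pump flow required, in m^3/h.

Cap-side area A_cap = π/4 × (28.1 cm)² = 620.2 cm^2
Q = A × v

Q ≈ 83.0 m^3/h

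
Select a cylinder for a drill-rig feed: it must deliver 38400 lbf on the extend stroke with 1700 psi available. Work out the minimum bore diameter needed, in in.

Extension force acts on the full piston face: F = P × (π/4)D².
D = √(4F / (πP)) = √(4 × 38400 lbf / (π × 1700 psi))

D ≈ 5.36 in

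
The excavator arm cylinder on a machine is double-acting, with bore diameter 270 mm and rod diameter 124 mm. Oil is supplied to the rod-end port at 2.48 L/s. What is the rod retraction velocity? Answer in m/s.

Rod-side annular area A_ann = π/4 × (270² − 124²) = 45180 mm^2
Flow into the rod-end port fills the annular volume.
v = Q / A

v ≈ 0.0549 m/s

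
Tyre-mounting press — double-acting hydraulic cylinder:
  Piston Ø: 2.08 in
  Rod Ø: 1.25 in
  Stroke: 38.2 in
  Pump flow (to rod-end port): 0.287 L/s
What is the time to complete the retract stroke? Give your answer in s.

t ≈ 4.73 s

Rod-side annular area A_ann = π/4 × (2.08² − 1.25²) = 2.171 in^2
Swept volume V = A × L; t = V / Q = A·L / Q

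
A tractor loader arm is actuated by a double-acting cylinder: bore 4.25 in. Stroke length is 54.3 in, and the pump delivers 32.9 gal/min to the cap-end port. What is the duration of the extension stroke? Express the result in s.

Cap-side area A_cap = π/4 × (4.25 in)² = 14.19 in^2
Swept volume V = A × L; t = V / Q = A·L / Q

t ≈ 6.08 s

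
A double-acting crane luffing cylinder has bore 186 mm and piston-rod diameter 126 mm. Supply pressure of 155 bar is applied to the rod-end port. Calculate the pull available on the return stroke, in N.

F ≈ 2.28e5 N

Rod-side annular area A_ann = π/4 × (186² − 126²) = 14700 mm^2
On retraction the pressure acts on the annular area (bore minus rod).
F = P × A_ann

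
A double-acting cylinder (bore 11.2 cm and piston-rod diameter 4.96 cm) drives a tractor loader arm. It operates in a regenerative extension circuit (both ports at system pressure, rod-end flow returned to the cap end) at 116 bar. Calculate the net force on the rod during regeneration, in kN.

F ≈ 22.4 kN

With equal pressure on both faces, forces on the annular region cancel; the net push is pressure × rod cross-section.
Rod cross-section A_rod = π/4 × (4.96 cm)² = 19.32 cm^2
F = P × A_rod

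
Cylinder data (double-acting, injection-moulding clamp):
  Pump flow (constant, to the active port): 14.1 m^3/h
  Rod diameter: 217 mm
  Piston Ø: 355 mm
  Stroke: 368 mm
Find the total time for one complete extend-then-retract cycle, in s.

t ≈ 15.1 s

Cap-side area A_cap = π/4 × (355 mm)² = 98980 mm^2
Rod-side annular area A_ann = π/4 × (355² − 217²) = 62000 mm^2
t_ext = A_cap·L/Q = 9.300 s
t_ret = A_ann·L/Q = 5.825 s
t_cycle = t_ext + t_ret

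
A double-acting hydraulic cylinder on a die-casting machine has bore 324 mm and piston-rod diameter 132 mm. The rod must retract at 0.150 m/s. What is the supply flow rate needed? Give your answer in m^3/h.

Q ≈ 37.1 m^3/h

Rod-side annular area A_ann = π/4 × (324² − 132²) = 68760 mm^2
Q = A × v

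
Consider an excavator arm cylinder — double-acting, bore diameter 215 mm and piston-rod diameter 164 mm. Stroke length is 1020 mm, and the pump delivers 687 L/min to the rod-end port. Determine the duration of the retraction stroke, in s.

t ≈ 1.35 s

Rod-side annular area A_ann = π/4 × (215² − 164²) = 15180 mm^2
Swept volume V = A × L; t = V / Q = A·L / Q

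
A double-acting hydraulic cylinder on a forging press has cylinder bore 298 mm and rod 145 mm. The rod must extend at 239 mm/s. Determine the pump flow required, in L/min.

Q ≈ 1000 L/min

Cap-side area A_cap = π/4 × (298 mm)² = 69750 mm^2
Q = A × v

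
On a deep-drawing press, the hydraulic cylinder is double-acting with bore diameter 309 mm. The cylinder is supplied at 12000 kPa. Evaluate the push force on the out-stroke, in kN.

F ≈ 900 kN

Cap-side area A_cap = π/4 × (309 mm)² = 74990 mm^2
F = P × A_cap = 12000 kPa × A_cap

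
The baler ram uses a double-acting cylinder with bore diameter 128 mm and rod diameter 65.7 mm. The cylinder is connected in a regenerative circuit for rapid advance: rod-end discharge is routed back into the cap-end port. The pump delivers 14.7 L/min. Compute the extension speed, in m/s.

In regeneration the rod-end outflow joins the pump flow into the cap end, so the net volume the pump must supply per unit advance equals the rod cross-section area.
Rod cross-section A_rod = π/4 × (65.7 mm)² = 3390 mm^2
v = Q_pump / A_rod

v ≈ 0.0723 m/s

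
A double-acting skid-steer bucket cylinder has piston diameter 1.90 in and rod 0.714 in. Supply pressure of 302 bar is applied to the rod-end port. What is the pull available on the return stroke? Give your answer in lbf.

F ≈ 10700 lbf

Rod-side annular area A_ann = π/4 × (1.90² − 0.714²) = 2.435 in^2
On retraction the pressure acts on the annular area (bore minus rod).
F = P × A_ann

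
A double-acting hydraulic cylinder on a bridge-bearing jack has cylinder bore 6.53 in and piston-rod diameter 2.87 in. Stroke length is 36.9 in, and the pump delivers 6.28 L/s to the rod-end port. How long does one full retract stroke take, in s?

t ≈ 2.60 s

Rod-side annular area A_ann = π/4 × (6.53² − 2.87²) = 27.02 in^2
Swept volume V = A × L; t = V / Q = A·L / Q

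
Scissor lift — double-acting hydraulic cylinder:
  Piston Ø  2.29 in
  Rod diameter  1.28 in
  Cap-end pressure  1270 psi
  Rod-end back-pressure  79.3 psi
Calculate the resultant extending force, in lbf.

F ≈ 5010 lbf

Cap-side area A_cap = π/4 × (2.29 in)² = 4.119 in^2
Rod-side annular area A_ann = π/4 × (2.29² − 1.28²) = 2.832 in^2
Net thrust = P_cap·A_cap − P_rod·A_ann = 5231 lbf − 224.6 lbf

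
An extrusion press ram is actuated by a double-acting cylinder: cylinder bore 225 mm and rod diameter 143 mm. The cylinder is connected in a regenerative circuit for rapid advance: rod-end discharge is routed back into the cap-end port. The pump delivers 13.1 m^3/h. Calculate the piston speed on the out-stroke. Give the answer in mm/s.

In regeneration the rod-end outflow joins the pump flow into the cap end, so the net volume the pump must supply per unit advance equals the rod cross-section area.
Rod cross-section A_rod = π/4 × (143 mm)² = 16060 mm^2
v = Q_pump / A_rod

v ≈ 227 mm/s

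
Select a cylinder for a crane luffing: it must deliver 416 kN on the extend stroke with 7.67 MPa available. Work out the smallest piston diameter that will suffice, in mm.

D ≈ 263 mm

Extension force acts on the full piston face: F = P × (π/4)D².
D = √(4F / (πP)) = √(4 × 416 kN / (π × 7.67 MPa))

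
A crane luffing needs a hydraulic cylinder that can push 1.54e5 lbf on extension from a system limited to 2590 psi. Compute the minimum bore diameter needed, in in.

Extension force acts on the full piston face: F = P × (π/4)D².
D = √(4F / (πP)) = √(4 × 1.54e5 lbf / (π × 2590 psi))

D ≈ 8.70 in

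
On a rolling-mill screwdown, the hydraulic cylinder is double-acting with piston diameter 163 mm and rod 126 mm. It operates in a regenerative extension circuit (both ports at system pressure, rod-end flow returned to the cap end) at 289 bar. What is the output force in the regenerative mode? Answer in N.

With equal pressure on both faces, forces on the annular region cancel; the net push is pressure × rod cross-section.
Rod cross-section A_rod = π/4 × (126 mm)² = 12470 mm^2
F = P × A_rod

F ≈ 3.60e5 N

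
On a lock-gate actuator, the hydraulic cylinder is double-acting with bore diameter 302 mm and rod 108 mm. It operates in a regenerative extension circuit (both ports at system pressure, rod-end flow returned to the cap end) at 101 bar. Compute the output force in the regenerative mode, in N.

F ≈ 92500 N

With equal pressure on both faces, forces on the annular region cancel; the net push is pressure × rod cross-section.
Rod cross-section A_rod = π/4 × (108 mm)² = 9161 mm^2
F = P × A_rod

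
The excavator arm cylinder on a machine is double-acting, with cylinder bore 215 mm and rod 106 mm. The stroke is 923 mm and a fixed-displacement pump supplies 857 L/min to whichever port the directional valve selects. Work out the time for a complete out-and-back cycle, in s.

t ≈ 4.12 s

Cap-side area A_cap = π/4 × (215 mm)² = 36310 mm^2
Rod-side annular area A_ann = π/4 × (215² − 106²) = 27480 mm^2
t_ext = A_cap·L/Q = 2.346 s
t_ret = A_ann·L/Q = 1.776 s
t_cycle = t_ext + t_ret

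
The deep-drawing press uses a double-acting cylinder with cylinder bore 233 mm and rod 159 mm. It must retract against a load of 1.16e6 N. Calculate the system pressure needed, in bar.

P ≈ 509 bar

Rod-side annular area A_ann = π/4 × (233² − 159²) = 22780 mm^2
Retraction: pressure acts on the annular area.
P = F / A = 1.16e6 N / A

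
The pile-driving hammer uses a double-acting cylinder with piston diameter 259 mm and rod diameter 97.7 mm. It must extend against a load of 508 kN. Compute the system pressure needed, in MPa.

Cap-side area A_cap = π/4 × (259 mm)² = 52690 mm^2
P = F / A = 508 kN / A

P ≈ 9.64 MPa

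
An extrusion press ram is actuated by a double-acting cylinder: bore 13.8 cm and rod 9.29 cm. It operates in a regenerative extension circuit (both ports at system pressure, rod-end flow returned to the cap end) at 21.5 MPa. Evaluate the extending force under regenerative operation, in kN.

With equal pressure on both faces, forces on the annular region cancel; the net push is pressure × rod cross-section.
Rod cross-section A_rod = π/4 × (9.29 cm)² = 67.78 cm^2
F = P × A_rod

F ≈ 146 kN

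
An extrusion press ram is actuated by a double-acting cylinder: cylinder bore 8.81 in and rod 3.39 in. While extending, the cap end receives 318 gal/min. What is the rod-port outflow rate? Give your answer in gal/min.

Q_out ≈ 271 gal/min

Cap-side area A_cap = π/4 × (8.81 in)² = 60.96 in^2
Rod-side annular area A_ann = π/4 × (8.81² − 3.39²) = 51.93 in^2
Piston speed v = Q_in/A_cap; rod-end outflow Q_out = v × A_ann = Q_in × A_ann/A_cap.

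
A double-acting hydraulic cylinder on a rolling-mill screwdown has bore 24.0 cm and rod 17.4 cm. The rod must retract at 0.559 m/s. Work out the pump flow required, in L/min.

Rod-side annular area A_ann = π/4 × (24.0² − 17.4²) = 214.6 cm^2
Q = A × v

Q ≈ 720 L/min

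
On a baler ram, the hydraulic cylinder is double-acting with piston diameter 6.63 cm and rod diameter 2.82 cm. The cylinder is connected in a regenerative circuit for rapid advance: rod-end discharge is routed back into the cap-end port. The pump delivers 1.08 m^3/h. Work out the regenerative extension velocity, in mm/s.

In regeneration the rod-end outflow joins the pump flow into the cap end, so the net volume the pump must supply per unit advance equals the rod cross-section area.
Rod cross-section A_rod = π/4 × (2.82 cm)² = 6.246 cm^2
v = Q_pump / A_rod

v ≈ 480 mm/s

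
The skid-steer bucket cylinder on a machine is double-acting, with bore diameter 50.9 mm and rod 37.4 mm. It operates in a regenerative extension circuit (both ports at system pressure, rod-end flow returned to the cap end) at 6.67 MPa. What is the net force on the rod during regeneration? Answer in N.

With equal pressure on both faces, forces on the annular region cancel; the net push is pressure × rod cross-section.
Rod cross-section A_rod = π/4 × (37.4 mm)² = 1099 mm^2
F = P × A_rod

F ≈ 7330 N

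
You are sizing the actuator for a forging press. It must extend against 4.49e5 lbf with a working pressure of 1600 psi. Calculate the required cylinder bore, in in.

Extension force acts on the full piston face: F = P × (π/4)D².
D = √(4F / (πP)) = √(4 × 4.49e5 lbf / (π × 1600 psi))

D ≈ 18.9 in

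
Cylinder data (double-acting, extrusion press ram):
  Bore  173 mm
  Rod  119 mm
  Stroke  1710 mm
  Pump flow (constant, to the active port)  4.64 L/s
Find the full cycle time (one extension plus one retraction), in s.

Cap-side area A_cap = π/4 × (173 mm)² = 23510 mm^2
Rod-side annular area A_ann = π/4 × (173² − 119²) = 12380 mm^2
t_ext = A_cap·L/Q = 8.663 s
t_ret = A_ann·L/Q = 4.564 s
t_cycle = t_ext + t_ret

t ≈ 13.2 s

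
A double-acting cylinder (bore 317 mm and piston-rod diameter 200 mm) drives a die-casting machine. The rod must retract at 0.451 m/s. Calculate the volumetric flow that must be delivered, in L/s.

Rod-side annular area A_ann = π/4 × (317² − 200²) = 47510 mm^2
Q = A × v

Q ≈ 21.4 L/s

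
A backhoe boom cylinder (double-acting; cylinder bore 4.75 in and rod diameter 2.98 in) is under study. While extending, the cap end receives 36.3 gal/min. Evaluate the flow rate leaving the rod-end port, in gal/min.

Q_out ≈ 22.0 gal/min

Cap-side area A_cap = π/4 × (4.75 in)² = 17.72 in^2
Rod-side annular area A_ann = π/4 × (4.75² − 2.98²) = 10.75 in^2
Piston speed v = Q_in/A_cap; rod-end outflow Q_out = v × A_ann = Q_in × A_ann/A_cap.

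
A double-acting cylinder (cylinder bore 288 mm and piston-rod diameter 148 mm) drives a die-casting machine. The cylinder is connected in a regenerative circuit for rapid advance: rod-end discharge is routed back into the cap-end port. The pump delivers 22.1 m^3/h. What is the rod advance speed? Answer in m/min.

In regeneration the rod-end outflow joins the pump flow into the cap end, so the net volume the pump must supply per unit advance equals the rod cross-section area.
Rod cross-section A_rod = π/4 × (148 mm)² = 17200 mm^2
v = Q_pump / A_rod

v ≈ 21.4 m/min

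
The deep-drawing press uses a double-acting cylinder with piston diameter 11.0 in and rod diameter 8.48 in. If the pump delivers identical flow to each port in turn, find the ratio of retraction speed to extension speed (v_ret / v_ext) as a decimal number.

v_ret/v_ext ≈ 2.46

Cap-side area A_cap = π/4 × (11.0 in)² = 95.03 in^2
Rod-side annular area A_ann = π/4 × (11.0² − 8.48²) = 38.55 in^2
For equal Q, v ∝ 1/A, so v_ret/v_ext = A_cap/A_ann.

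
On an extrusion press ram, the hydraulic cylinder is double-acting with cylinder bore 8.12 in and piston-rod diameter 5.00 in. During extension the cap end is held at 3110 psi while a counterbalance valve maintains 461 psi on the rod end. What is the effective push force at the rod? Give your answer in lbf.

F ≈ 1.46e5 lbf

Cap-side area A_cap = π/4 × (8.12 in)² = 51.78 in^2
Rod-side annular area A_ann = π/4 × (8.12² − 5.00²) = 32.15 in^2
Net thrust = P_cap·A_cap − P_rod·A_ann = 1.611e5 lbf − 14820 lbf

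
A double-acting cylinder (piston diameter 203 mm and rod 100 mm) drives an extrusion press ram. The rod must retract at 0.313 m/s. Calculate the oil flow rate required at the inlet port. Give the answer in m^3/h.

Q ≈ 27.6 m^3/h

Rod-side annular area A_ann = π/4 × (203² − 100²) = 24510 mm^2
Q = A × v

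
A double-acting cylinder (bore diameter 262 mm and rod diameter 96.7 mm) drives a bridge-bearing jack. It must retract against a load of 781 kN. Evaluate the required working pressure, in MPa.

P ≈ 16.8 MPa

Rod-side annular area A_ann = π/4 × (262² − 96.7²) = 46570 mm^2
Retraction: pressure acts on the annular area.
P = F / A = 781 kN / A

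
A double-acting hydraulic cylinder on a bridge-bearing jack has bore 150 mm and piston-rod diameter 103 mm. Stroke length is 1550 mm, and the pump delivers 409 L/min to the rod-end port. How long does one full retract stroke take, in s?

Rod-side annular area A_ann = π/4 × (150² − 103²) = 9339 mm^2
Swept volume V = A × L; t = V / Q = A·L / Q

t ≈ 2.12 s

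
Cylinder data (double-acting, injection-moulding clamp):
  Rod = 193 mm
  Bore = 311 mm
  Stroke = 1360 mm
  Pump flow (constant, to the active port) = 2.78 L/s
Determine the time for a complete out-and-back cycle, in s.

t ≈ 60.0 s

Cap-side area A_cap = π/4 × (311 mm)² = 75960 mm^2
Rod-side annular area A_ann = π/4 × (311² − 193²) = 46710 mm^2
t_ext = A_cap·L/Q = 37.16 s
t_ret = A_ann·L/Q = 22.85 s
t_cycle = t_ext + t_ret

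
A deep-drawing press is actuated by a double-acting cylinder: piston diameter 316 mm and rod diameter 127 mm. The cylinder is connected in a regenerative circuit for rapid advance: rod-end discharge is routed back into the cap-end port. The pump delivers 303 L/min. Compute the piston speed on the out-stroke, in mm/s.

v ≈ 399 mm/s

In regeneration the rod-end outflow joins the pump flow into the cap end, so the net volume the pump must supply per unit advance equals the rod cross-section area.
Rod cross-section A_rod = π/4 × (127 mm)² = 12670 mm^2
v = Q_pump / A_rod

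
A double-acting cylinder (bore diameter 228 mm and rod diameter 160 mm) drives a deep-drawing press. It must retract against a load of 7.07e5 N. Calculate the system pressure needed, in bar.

P ≈ 341 bar

Rod-side annular area A_ann = π/4 × (228² − 160²) = 20720 mm^2
Retraction: pressure acts on the annular area.
P = F / A = 7.07e5 N / A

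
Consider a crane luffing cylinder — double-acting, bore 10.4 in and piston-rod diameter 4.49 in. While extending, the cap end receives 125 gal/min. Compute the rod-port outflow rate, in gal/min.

Cap-side area A_cap = π/4 × (10.4 in)² = 84.95 in^2
Rod-side annular area A_ann = π/4 × (10.4² − 4.49²) = 69.11 in^2
Piston speed v = Q_in/A_cap; rod-end outflow Q_out = v × A_ann = Q_in × A_ann/A_cap.

Q_out ≈ 102 gal/min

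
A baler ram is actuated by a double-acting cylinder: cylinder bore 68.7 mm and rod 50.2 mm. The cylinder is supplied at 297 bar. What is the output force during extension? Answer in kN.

Cap-side area A_cap = π/4 × (68.7 mm)² = 3707 mm^2
F = P × A_cap = 297 bar × A_cap

F ≈ 110 kN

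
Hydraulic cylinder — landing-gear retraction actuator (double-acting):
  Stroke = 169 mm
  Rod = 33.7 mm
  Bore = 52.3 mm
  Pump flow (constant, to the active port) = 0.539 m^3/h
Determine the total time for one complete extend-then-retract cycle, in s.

t ≈ 3.84 s

Cap-side area A_cap = π/4 × (52.3 mm)² = 2148 mm^2
Rod-side annular area A_ann = π/4 × (52.3² − 33.7²) = 1256 mm^2
t_ext = A_cap·L/Q = 2.425 s
t_ret = A_ann·L/Q = 1.418 s
t_cycle = t_ext + t_ret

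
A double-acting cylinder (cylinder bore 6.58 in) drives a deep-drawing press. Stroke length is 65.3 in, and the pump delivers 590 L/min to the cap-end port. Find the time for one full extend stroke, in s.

Cap-side area A_cap = π/4 × (6.58 in)² = 34.00 in^2
Swept volume V = A × L; t = V / Q = A·L / Q

t ≈ 3.70 s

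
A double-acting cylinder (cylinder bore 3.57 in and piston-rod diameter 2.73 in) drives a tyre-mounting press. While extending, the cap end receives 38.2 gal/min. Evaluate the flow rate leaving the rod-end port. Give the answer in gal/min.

Cap-side area A_cap = π/4 × (3.57 in)² = 10.01 in^2
Rod-side annular area A_ann = π/4 × (3.57² − 2.73²) = 4.156 in^2
Piston speed v = Q_in/A_cap; rod-end outflow Q_out = v × A_ann = Q_in × A_ann/A_cap.

Q_out ≈ 15.9 gal/min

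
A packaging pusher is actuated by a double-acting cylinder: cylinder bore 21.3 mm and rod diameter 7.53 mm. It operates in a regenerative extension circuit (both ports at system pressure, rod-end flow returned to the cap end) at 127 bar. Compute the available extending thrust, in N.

With equal pressure on both faces, forces on the annular region cancel; the net push is pressure × rod cross-section.
Rod cross-section A_rod = π/4 × (7.53 mm)² = 44.53 mm^2
F = P × A_rod

F ≈ 566 N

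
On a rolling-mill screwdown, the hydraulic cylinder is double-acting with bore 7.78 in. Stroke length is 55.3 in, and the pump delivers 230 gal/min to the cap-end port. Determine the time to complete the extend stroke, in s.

Cap-side area A_cap = π/4 × (7.78 in)² = 47.54 in^2
Swept volume V = A × L; t = V / Q = A·L / Q

t ≈ 2.97 s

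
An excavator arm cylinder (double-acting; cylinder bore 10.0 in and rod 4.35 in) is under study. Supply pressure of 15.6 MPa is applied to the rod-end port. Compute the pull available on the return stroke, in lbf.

Rod-side annular area A_ann = π/4 × (10.0² − 4.35²) = 63.68 in^2
On retraction the pressure acts on the annular area (bore minus rod).
F = P × A_ann

F ≈ 1.44e5 lbf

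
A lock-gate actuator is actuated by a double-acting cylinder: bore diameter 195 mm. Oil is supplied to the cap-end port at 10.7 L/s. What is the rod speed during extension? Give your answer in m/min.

Cap-side area A_cap = π/4 × (195 mm)² = 29860 mm^2
v = Q / A

v ≈ 21.5 m/min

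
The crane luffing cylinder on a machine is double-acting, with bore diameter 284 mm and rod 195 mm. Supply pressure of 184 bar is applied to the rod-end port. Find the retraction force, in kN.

F ≈ 616 kN

Rod-side annular area A_ann = π/4 × (284² − 195²) = 33480 mm^2
On retraction the pressure acts on the annular area (bore minus rod).
F = P × A_ann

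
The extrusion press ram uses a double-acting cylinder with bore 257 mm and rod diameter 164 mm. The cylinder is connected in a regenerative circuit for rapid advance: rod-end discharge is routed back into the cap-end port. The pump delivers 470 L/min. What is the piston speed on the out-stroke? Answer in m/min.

In regeneration the rod-end outflow joins the pump flow into the cap end, so the net volume the pump must supply per unit advance equals the rod cross-section area.
Rod cross-section A_rod = π/4 × (164 mm)² = 21120 mm^2
v = Q_pump / A_rod

v ≈ 22.2 m/min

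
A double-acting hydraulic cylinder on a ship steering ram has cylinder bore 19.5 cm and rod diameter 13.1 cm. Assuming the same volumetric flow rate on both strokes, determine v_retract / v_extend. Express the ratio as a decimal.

Cap-side area A_cap = π/4 × (19.5 cm)² = 298.6 cm^2
Rod-side annular area A_ann = π/4 × (19.5² − 13.1²) = 163.9 cm^2
For equal Q, v ∝ 1/A, so v_ret/v_ext = A_cap/A_ann.

v_ret/v_ext ≈ 1.82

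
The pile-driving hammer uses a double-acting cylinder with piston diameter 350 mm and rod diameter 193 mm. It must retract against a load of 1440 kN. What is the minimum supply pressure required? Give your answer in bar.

P ≈ 215 bar

Rod-side annular area A_ann = π/4 × (350² − 193²) = 66960 mm^2
Retraction: pressure acts on the annular area.
P = F / A = 1440 kN / A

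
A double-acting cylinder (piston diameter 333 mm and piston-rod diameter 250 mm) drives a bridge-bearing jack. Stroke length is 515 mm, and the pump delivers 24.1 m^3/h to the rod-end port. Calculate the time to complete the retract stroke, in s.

Rod-side annular area A_ann = π/4 × (333² − 250²) = 38000 mm^2
Swept volume V = A × L; t = V / Q = A·L / Q

t ≈ 2.92 s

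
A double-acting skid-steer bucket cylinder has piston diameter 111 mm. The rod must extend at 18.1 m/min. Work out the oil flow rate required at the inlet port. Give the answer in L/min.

Q ≈ 175 L/min

Cap-side area A_cap = π/4 × (111 mm)² = 9677 mm^2
Q = A × v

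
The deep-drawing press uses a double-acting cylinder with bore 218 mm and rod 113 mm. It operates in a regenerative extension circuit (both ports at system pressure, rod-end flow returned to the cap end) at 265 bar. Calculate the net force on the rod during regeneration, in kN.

With equal pressure on both faces, forces on the annular region cancel; the net push is pressure × rod cross-section.
Rod cross-section A_rod = π/4 × (113 mm)² = 10030 mm^2
F = P × A_rod

F ≈ 266 kN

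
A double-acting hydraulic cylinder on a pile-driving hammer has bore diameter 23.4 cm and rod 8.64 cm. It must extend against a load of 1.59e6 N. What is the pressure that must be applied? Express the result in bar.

Cap-side area A_cap = π/4 × (23.4 cm)² = 430.1 cm^2
P = F / A = 1.59e6 N / A

P ≈ 370 bar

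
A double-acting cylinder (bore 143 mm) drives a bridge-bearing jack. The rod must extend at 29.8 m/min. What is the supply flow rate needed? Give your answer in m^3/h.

Q ≈ 28.7 m^3/h

Cap-side area A_cap = π/4 × (143 mm)² = 16060 mm^2
Q = A × v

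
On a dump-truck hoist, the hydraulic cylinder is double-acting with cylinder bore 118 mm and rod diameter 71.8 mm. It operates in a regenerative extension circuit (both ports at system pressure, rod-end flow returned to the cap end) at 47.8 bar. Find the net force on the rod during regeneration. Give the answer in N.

F ≈ 19400 N

With equal pressure on both faces, forces on the annular region cancel; the net push is pressure × rod cross-section.
Rod cross-section A_rod = π/4 × (71.8 mm)² = 4049 mm^2
F = P × A_rod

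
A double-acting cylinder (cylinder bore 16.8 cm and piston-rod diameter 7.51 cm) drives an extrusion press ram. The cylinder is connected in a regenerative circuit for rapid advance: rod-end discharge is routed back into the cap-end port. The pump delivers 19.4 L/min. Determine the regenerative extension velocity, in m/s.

In regeneration the rod-end outflow joins the pump flow into the cap end, so the net volume the pump must supply per unit advance equals the rod cross-section area.
Rod cross-section A_rod = π/4 × (7.51 cm)² = 44.30 cm^2
v = Q_pump / A_rod

v ≈ 0.0730 m/s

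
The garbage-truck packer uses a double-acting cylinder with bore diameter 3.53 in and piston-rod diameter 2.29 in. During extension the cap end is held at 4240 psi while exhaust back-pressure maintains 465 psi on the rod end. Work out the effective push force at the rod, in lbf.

Cap-side area A_cap = π/4 × (3.53 in)² = 9.787 in^2
Rod-side annular area A_ann = π/4 × (3.53² − 2.29²) = 5.668 in^2
Net thrust = P_cap·A_cap − P_rod·A_ann = 41500 lbf − 2636 lbf

F ≈ 38900 lbf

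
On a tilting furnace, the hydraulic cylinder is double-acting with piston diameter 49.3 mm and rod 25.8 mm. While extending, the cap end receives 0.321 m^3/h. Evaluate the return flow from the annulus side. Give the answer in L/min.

Cap-side area A_cap = π/4 × (49.3 mm)² = 1909 mm^2
Rod-side annular area A_ann = π/4 × (49.3² − 25.8²) = 1386 mm^2
Piston speed v = Q_in/A_cap; rod-end outflow Q_out = v × A_ann = Q_in × A_ann/A_cap.

Q_out ≈ 3.88 L/min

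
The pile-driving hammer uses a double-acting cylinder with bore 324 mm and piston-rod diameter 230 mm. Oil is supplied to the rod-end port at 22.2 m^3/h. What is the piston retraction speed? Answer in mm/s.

Rod-side annular area A_ann = π/4 × (324² − 230²) = 40900 mm^2
Flow into the rod-end port fills the annular volume.
v = Q / A

v ≈ 151 mm/s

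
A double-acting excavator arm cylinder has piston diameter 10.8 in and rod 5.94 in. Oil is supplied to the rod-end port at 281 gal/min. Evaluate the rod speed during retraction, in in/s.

Rod-side annular area A_ann = π/4 × (10.8² − 5.94²) = 63.90 in^2
Flow into the rod-end port fills the annular volume.
v = Q / A

v ≈ 16.9 in/s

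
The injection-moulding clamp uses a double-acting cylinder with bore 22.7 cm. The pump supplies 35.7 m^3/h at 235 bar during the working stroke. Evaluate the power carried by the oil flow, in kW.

Hydraulic power = P × Q

W ≈ 233 kW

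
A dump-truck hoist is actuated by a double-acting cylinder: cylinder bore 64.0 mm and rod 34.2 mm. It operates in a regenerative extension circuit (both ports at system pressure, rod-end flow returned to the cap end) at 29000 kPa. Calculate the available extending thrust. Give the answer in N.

F ≈ 26600 N

With equal pressure on both faces, forces on the annular region cancel; the net push is pressure × rod cross-section.
Rod cross-section A_rod = π/4 × (34.2 mm)² = 918.6 mm^2
F = P × A_rod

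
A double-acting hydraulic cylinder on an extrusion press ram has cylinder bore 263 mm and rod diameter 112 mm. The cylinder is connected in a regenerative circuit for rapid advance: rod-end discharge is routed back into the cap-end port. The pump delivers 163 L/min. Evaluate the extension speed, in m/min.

In regeneration the rod-end outflow joins the pump flow into the cap end, so the net volume the pump must supply per unit advance equals the rod cross-section area.
Rod cross-section A_rod = π/4 × (112 mm)² = 9852 mm^2
v = Q_pump / A_rod

v ≈ 16.5 m/min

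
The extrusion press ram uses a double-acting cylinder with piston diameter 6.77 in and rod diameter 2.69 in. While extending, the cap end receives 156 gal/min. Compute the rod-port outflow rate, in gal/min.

Cap-side area A_cap = π/4 × (6.77 in)² = 36.00 in^2
Rod-side annular area A_ann = π/4 × (6.77² − 2.69²) = 30.31 in^2
Piston speed v = Q_in/A_cap; rod-end outflow Q_out = v × A_ann = Q_in × A_ann/A_cap.

Q_out ≈ 131 gal/min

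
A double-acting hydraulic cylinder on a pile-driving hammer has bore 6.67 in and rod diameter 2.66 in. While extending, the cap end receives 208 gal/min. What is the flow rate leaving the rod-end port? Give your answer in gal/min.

Q_out ≈ 175 gal/min

Cap-side area A_cap = π/4 × (6.67 in)² = 34.94 in^2
Rod-side annular area A_ann = π/4 × (6.67² − 2.66²) = 29.38 in^2
Piston speed v = Q_in/A_cap; rod-end outflow Q_out = v × A_ann = Q_in × A_ann/A_cap.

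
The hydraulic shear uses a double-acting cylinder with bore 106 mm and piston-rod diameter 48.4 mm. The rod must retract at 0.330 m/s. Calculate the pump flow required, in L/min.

Rod-side annular area A_ann = π/4 × (106² − 48.4²) = 6985 mm^2
Q = A × v

Q ≈ 138 L/min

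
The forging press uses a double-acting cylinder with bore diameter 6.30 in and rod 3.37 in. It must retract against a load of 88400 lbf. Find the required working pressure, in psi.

P ≈ 3970 psi

Rod-side annular area A_ann = π/4 × (6.30² − 3.37²) = 22.25 in^2
Retraction: pressure acts on the annular area.
P = F / A = 88400 lbf / A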